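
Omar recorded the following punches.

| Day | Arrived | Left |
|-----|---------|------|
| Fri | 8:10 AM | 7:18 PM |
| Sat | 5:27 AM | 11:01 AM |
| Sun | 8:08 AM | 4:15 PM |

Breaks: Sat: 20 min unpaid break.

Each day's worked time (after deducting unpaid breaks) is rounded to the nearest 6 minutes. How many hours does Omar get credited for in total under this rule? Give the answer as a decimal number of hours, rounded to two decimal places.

Fri: 8:10 AM–7:18 PM = 11 h 8 min → rounds to 11 h 6 min
Sat: 5:27 AM–11:01 AM = 5 h 34 min − 20 min = 5 h 14 min → rounds to 5 h 12 min
Sun: 8:08 AM–4:15 PM = 8 h 7 min → rounds to 8 h 6 min
Total credited: 24 h 24 min.

24.40 hours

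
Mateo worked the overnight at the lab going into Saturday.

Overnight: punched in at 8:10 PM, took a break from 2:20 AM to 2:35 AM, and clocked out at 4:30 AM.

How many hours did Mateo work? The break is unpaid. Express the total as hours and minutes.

8 h 5 min

Overnight: 8:10 PM → midnight = 3 h 50 min; midnight → 4:30 AM = 4 h 30 min; span 8 h 20 min; less 15 min break → 8 h 5 min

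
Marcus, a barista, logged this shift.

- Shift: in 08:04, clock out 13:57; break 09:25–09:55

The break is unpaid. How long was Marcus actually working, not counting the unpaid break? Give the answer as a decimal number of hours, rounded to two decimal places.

5.38 hours

Shift: 08:04–13:57 = 5 h 53 min; less 30 min break → 5 h 23 min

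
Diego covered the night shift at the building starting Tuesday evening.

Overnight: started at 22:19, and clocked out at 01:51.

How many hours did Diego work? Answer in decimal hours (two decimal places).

3.53 hours

Overnight: 22:19 → midnight = 1 h 41 min; midnight → 01:51 = 1 h 51 min; span 3 h 32 min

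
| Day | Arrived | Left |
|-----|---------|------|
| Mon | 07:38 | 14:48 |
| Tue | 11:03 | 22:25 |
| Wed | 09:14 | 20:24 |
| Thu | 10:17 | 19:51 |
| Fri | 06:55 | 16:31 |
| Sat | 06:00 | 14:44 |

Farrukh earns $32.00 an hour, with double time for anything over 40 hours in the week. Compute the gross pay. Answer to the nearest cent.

Mon: 07:38–14:48 = 7 h 10 min
Tue: 11:03–22:25 = 11 h 22 min
Wed: 09:14–20:24 = 11 h 10 min
Thu: 10:17–19:51 = 9 h 34 min
Fri: 06:55–16:31 = 9 h 36 min
Sat: 06:00–14:44 = 8 h 44 min
Total worked: 57 h 36 min = 3456 min.
Regular 40 h 0 min = 2400 min at $32.00/h; overtime 17 h 36 min = 1056 min at $64.00/h.
Pay = (2400 × $32.00 + 1056 × $64.00) ÷ 60 = $2406.40.

$2406.40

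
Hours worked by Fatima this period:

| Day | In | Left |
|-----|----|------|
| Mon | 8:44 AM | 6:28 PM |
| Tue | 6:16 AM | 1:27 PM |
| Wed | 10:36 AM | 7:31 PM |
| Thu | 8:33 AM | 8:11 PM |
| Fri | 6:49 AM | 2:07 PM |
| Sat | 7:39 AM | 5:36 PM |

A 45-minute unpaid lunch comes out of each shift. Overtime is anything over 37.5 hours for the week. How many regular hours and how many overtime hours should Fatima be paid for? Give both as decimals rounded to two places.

Mon: 8:44 AM–6:28 PM = 9 h 44 min; less 45 min break → 8 h 59 min
Tue: 6:16 AM–1:27 PM = 7 h 11 min; less 45 min break → 6 h 26 min
Wed: 10:36 AM–7:31 PM = 8 h 55 min; less 45 min break → 8 h 10 min
Thu: 8:33 AM–8:11 PM = 11 h 38 min; less 45 min break → 10 h 53 min
Fri: 6:49 AM–2:07 PM = 7 h 18 min; less 45 min break → 6 h 33 min
Sat: 7:39 AM–5:36 PM = 9 h 57 min; less 45 min break → 9 h 12 min
Total worked: 50 h 13 min = 50.22 h.
Threshold 37.5 h → overtime 12 h 43 min, regular 37 h 30 min.

Regular 37.50 hours, overtime 12.72 hours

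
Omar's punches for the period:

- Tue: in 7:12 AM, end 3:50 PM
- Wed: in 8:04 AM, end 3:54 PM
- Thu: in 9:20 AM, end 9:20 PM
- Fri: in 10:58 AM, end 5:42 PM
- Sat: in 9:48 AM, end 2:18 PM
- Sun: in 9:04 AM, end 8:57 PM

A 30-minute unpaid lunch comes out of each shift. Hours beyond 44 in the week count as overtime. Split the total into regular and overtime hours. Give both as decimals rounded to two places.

Tue: 7:12 AM–3:50 PM = 8 h 38 min; less 30 min break → 8 h 8 min
Wed: 8:04 AM–3:54 PM = 7 h 50 min; less 30 min break → 7 h 20 min
Thu: 9:20 AM–9:20 PM = 12 h 0 min; less 30 min break → 11 h 30 min
Fri: 10:58 AM–5:42 PM = 6 h 44 min; less 30 min break → 6 h 14 min
Sat: 9:48 AM–2:18 PM = 4 h 30 min; less 30 min break → 4 h 0 min
Sun: 9:04 AM–8:57 PM = 11 h 53 min; less 30 min break → 11 h 23 min
Total worked: 48 h 35 min = 48.58 h.
Threshold 44 h → overtime 4 h 35 min, regular 44 h 0 min.

Regular 44.00 hours, overtime 4.58 hours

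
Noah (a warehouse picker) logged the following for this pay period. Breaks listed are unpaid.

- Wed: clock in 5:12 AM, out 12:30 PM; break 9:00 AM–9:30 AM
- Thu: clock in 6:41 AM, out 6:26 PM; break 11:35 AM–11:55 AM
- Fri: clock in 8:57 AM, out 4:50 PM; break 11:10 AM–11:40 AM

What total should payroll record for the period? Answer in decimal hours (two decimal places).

Wed: 5:12 AM–12:30 PM = 7 h 18 min; less 30 min break → 6 h 48 min
Thu: 6:41 AM–6:26 PM = 11 h 45 min; less 20 min break → 11 h 25 min
Fri: 8:57 AM–4:50 PM = 7 h 53 min; less 30 min break → 7 h 23 min
Total: 6 h 48 min + 11 h 25 min + 7 h 23 min = 25 h 36 min.

25.60 hours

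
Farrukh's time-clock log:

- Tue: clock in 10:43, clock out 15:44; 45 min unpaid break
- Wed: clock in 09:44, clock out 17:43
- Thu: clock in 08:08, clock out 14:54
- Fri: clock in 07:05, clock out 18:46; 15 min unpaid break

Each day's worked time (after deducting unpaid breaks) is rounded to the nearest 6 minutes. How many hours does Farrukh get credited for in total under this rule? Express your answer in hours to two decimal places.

Tue: 10:43–15:44 = 5 h 1 min − 45 min = 4 h 16 min → rounds to 4 h 18 min
Wed: 09:44–17:43 = 7 h 59 min → rounds to 8 h 0 min
Thu: 08:08–14:54 = 6 h 46 min → rounds to 6 h 48 min
Fri: 07:05–18:46 = 11 h 41 min − 15 min = 11 h 26 min → rounds to 11 h 24 min
Total credited: 30 h 30 min.

30.50 hours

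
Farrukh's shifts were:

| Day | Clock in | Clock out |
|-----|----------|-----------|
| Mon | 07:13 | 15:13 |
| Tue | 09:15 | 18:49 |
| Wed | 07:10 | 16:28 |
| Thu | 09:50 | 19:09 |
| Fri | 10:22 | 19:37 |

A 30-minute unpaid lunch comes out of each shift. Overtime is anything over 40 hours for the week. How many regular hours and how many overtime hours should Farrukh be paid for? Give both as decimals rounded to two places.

Regular 40.00 hours, overtime 2.93 hours

Mon: 07:13–15:13 = 8 h 0 min; less 30 min break → 7 h 30 min
Tue: 09:15–18:49 = 9 h 34 min; less 30 min break → 9 h 4 min
Wed: 07:10–16:28 = 9 h 18 min; less 30 min break → 8 h 48 min
Thu: 09:50–19:09 = 9 h 19 min; less 30 min break → 8 h 49 min
Fri: 10:22–19:37 = 9 h 15 min; less 30 min break → 8 h 45 min
Total worked: 42 h 56 min = 42.93 h.
Threshold 40 h → overtime 2 h 56 min, regular 40 h 0 min.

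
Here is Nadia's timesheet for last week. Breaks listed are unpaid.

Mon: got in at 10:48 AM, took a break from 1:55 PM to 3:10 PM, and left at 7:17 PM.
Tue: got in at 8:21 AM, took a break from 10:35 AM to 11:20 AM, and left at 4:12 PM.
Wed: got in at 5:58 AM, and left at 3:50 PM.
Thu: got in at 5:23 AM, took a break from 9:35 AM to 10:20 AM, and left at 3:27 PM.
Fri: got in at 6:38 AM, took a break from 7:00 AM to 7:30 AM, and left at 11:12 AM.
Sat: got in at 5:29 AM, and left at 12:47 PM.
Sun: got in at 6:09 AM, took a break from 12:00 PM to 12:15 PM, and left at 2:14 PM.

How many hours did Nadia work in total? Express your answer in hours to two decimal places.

Mon: 10:48 AM–7:17 PM = 8 h 29 min; less 75 min break → 7 h 14 min
Tue: 8:21 AM–4:12 PM = 7 h 51 min; less 45 min break → 7 h 6 min
Wed: 5:58 AM–3:50 PM = 9 h 52 min
Thu: 5:23 AM–3:27 PM = 10 h 4 min; less 45 min break → 9 h 19 min
Fri: 6:38 AM–11:12 AM = 4 h 34 min; less 30 min break → 4 h 4 min
Sat: 5:29 AM–12:47 PM = 7 h 18 min
Sun: 6:09 AM–2:14 PM = 8 h 5 min; less 15 min break → 7 h 50 min
Total: 7 h 14 min + 7 h 6 min + 9 h 52 min + 9 h 19 min + 4 h 4 min + 7 h 18 min + 7 h 50 min = 52 h 43 min.

52.72 hours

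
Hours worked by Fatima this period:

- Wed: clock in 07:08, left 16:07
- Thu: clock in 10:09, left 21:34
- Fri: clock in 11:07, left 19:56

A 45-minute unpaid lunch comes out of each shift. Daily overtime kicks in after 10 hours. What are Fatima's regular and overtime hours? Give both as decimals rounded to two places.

Wed: 07:08–16:07 = 8 h 59 min; less 45 min break → 8 h 14 min
Thu: 10:09–21:34 = 11 h 25 min; less 45 min break → 10 h 40 min
Fri: 11:07–19:56 = 8 h 49 min; less 45 min break → 8 h 4 min
Wed reg 8 h 14 min / OT 0 h 0 min; Thu reg 10 h 0 min / OT 0 h 40 min; Fri reg 8 h 4 min / OT 0 h 0 min.
Totals: regular 26 h 18 min, overtime 0 h 40 min.

Regular 26.30 hours, overtime 0.67 hours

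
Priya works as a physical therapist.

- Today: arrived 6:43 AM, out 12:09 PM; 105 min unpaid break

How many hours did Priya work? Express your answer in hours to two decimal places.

3.68 hours

Today: 6:43 AM–12:09 PM = 5 h 26 min; less 105 min break → 3 h 41 min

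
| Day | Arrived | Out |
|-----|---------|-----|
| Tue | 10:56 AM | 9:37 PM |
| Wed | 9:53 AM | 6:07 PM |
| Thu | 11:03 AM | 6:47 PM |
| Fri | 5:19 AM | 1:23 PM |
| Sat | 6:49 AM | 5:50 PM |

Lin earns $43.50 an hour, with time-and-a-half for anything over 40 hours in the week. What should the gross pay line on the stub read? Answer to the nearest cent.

Tue: 10:56 AM–9:37 PM = 10 h 41 min
Wed: 9:53 AM–6:07 PM = 8 h 14 min
Thu: 11:03 AM–6:47 PM = 7 h 44 min
Fri: 5:19 AM–1:23 PM = 8 h 4 min
Sat: 6:49 AM–5:50 PM = 11 h 1 min
Total worked: 45 h 44 min = 2744 min.
Regular 40 h 0 min = 2400 min at $43.50/h; overtime 5 h 44 min = 344 min at $65.25/h.
Pay = (2400 × $43.50 + 344 × $65.25) ÷ 60 = $2114.10.

$2114.10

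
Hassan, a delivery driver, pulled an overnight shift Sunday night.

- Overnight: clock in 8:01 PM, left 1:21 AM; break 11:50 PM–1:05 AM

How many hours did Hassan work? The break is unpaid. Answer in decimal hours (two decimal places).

Overnight: 8:01 PM → midnight = 3 h 59 min; midnight → 1:21 AM = 1 h 21 min; span 5 h 20 min; less 75 min break → 4 h 5 min

4.08 hours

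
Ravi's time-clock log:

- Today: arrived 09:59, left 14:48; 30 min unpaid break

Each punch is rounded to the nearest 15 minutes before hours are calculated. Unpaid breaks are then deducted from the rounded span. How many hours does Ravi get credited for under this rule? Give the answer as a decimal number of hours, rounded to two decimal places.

4.25 hours

Today: in 09:59→10:00, out 14:48→14:45; 4 h 45 min − 30 min = 4 h 15 min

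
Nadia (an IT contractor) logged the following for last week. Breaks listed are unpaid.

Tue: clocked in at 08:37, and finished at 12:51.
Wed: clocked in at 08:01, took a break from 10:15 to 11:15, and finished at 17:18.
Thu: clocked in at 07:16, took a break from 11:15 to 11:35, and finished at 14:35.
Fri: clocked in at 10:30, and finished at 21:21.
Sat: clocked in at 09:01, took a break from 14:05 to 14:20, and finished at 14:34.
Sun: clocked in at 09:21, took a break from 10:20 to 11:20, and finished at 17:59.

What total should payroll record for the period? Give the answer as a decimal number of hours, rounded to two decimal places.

Tue: 08:37–12:51 = 4 h 14 min
Wed: 08:01–17:18 = 9 h 17 min; less 60 min break → 8 h 17 min
Thu: 07:16–14:35 = 7 h 19 min; less 20 min break → 6 h 59 min
Fri: 10:30–21:21 = 10 h 51 min
Sat: 09:01–14:34 = 5 h 33 min; less 15 min break → 5 h 18 min
Sun: 09:21–17:59 = 8 h 38 min; less 60 min break → 7 h 38 min
Total: 4 h 14 min + 8 h 17 min + 6 h 59 min + 10 h 51 min + 5 h 18 min + 7 h 38 min = 43 h 17 min.

43.28 hours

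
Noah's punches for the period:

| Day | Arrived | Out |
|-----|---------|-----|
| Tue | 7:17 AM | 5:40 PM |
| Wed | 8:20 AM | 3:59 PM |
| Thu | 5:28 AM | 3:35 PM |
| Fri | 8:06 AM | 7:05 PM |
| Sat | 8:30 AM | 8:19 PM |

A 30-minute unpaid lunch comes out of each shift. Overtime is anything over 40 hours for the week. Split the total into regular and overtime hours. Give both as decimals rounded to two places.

Tue: 7:17 AM–5:40 PM = 10 h 23 min; less 30 min break → 9 h 53 min
Wed: 8:20 AM–3:59 PM = 7 h 39 min; less 30 min break → 7 h 9 min
Thu: 5:28 AM–3:35 PM = 10 h 7 min; less 30 min break → 9 h 37 min
Fri: 8:06 AM–7:05 PM = 10 h 59 min; less 30 min break → 10 h 29 min
Sat: 8:30 AM–8:19 PM = 11 h 49 min; less 30 min break → 11 h 19 min
Total worked: 48 h 27 min = 48.45 h.
Threshold 40 h → overtime 8 h 27 min, regular 40 h 0 min.

Regular 40.00 hours, overtime 8.45 hours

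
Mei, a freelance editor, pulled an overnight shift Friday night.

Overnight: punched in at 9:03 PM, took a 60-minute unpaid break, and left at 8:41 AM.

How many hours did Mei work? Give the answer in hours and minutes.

Overnight: 9:03 PM → midnight = 2 h 57 min; midnight → 8:41 AM = 8 h 41 min; span 11 h 38 min; less 60 min break → 10 h 38 min

10 h 38 min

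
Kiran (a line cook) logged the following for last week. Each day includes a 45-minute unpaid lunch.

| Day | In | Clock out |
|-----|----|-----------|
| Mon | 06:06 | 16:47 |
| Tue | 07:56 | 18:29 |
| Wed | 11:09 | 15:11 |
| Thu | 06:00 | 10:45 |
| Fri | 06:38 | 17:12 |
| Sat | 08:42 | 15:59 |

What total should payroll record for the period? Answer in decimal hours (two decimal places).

43.37 hours

Mon: 06:06–16:47 = 10 h 41 min; less 45 min break → 9 h 56 min
Tue: 07:56–18:29 = 10 h 33 min; less 45 min break → 9 h 48 min
Wed: 11:09–15:11 = 4 h 2 min; less 45 min break → 3 h 17 min
Thu: 06:00–10:45 = 4 h 45 min; less 45 min break → 4 h 0 min
Fri: 06:38–17:12 = 10 h 34 min; less 45 min break → 9 h 49 min
Sat: 08:42–15:59 = 7 h 17 min; less 45 min break → 6 h 32 min
Total: 9 h 56 min + 9 h 48 min + 3 h 17 min + 4 h 0 min + 9 h 49 min + 6 h 32 min = 43 h 22 min.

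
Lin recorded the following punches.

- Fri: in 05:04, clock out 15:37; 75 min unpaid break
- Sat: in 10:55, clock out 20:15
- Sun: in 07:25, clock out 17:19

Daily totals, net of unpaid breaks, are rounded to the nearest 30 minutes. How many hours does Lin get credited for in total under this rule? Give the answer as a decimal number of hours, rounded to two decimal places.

29.00 hours

Fri: 05:04–15:37 = 10 h 33 min − 75 min = 9 h 18 min → rounds to 9 h 30 min
Sat: 10:55–20:15 = 9 h 20 min → rounds to 9 h 30 min
Sun: 07:25–17:19 = 9 h 54 min → rounds to 10 h 0 min
Total credited: 29 h 0 min.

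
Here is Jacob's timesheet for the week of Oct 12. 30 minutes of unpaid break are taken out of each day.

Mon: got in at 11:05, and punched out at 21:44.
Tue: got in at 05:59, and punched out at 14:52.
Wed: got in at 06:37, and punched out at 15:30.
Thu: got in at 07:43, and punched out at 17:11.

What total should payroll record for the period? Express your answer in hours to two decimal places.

Mon: 11:05–21:44 = 10 h 39 min; less 30 min break → 10 h 9 min
Tue: 05:59–14:52 = 8 h 53 min; less 30 min break → 8 h 23 min
Wed: 06:37–15:30 = 8 h 53 min; less 30 min break → 8 h 23 min
Thu: 07:43–17:11 = 9 h 28 min; less 30 min break → 8 h 58 min
Total: 10 h 9 min + 8 h 23 min + 8 h 23 min + 8 h 58 min = 35 h 53 min.

35.88 hours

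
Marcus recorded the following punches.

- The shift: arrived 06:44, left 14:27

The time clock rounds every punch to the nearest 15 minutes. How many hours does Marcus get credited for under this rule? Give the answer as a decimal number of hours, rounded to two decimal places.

7.75 hours

The shift: in 06:44→06:45, out 14:27→14:30; 7 h 45 min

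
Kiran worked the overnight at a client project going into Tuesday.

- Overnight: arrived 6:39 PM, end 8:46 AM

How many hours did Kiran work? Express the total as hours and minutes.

Overnight: 6:39 PM → midnight = 5 h 21 min; midnight → 8:46 AM = 8 h 46 min; span 14 h 7 min

14 h 7 min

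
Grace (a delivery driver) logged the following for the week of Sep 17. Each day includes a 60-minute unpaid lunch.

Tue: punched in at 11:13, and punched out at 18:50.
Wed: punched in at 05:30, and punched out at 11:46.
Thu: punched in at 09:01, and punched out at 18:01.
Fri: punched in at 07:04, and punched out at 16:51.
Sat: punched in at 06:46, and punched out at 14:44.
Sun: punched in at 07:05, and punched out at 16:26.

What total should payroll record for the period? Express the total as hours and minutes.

43 h 59 min

Tue: 11:13–18:50 = 7 h 37 min; less 60 min break → 6 h 37 min
Wed: 05:30–11:46 = 6 h 16 min; less 60 min break → 5 h 16 min
Thu: 09:01–18:01 = 9 h 0 min; less 60 min break → 8 h 0 min
Fri: 07:04–16:51 = 9 h 47 min; less 60 min break → 8 h 47 min
Sat: 06:46–14:44 = 7 h 58 min; less 60 min break → 6 h 58 min
Sun: 07:05–16:26 = 9 h 21 min; less 60 min break → 8 h 21 min
Total: 6 h 37 min + 5 h 16 min + 8 h 0 min + 8 h 47 min + 6 h 58 min + 8 h 21 min = 43 h 59 min.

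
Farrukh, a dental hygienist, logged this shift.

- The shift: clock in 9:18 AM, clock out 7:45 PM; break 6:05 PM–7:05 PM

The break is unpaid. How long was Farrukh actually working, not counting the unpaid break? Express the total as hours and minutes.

The shift: 9:18 AM–7:45 PM = 10 h 27 min; less 60 min break → 9 h 27 min

9 h 27 min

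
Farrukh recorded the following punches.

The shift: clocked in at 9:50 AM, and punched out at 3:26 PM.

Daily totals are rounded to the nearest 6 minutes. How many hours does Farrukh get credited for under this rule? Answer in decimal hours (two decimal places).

5.60 hours

The shift: 9:50 AM–3:26 PM = 5 h 36 min → rounds to 5 h 36 min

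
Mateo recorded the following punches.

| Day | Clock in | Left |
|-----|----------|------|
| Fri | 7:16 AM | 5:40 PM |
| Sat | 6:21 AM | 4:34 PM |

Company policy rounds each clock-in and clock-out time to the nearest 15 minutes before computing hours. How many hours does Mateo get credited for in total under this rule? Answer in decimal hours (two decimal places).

Fri: in 7:16 AM→7:15 AM, out 5:40 PM→5:45 PM; 10 h 30 min
Sat: in 6:21 AM→6:15 AM, out 4:34 PM→4:30 PM; 10 h 15 min
Total credited: 20 h 45 min.

20.75 hours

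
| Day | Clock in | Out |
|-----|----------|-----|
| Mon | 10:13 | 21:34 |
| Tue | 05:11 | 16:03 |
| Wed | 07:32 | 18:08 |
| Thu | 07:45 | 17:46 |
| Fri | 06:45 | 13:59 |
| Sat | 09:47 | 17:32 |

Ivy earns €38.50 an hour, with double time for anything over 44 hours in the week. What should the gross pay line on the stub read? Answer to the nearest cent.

Mon: 10:13–21:34 = 11 h 21 min
Tue: 05:11–16:03 = 10 h 52 min
Wed: 07:32–18:08 = 10 h 36 min
Thu: 07:45–17:46 = 10 h 1 min
Fri: 06:45–13:59 = 7 h 14 min
Sat: 09:47–17:32 = 7 h 45 min
Total worked: 57 h 49 min = 3469 min.
Regular 44 h 0 min = 2640 min at €38.50/h; overtime 13 h 49 min = 829 min at €77.00/h.
Pay = (2640 × €38.50 + 829 × €77.00) ÷ 60 = €2757.88.

€2757.88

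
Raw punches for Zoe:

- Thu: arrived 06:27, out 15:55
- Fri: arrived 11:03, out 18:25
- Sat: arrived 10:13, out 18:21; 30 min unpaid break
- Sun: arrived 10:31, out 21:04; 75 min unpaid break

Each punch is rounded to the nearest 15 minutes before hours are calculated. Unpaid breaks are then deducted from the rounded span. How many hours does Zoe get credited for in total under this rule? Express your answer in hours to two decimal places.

33.75 hours

Thu: in 06:27→06:30, out 15:55→16:00; 9 h 30 min
Fri: in 11:03→11:00, out 18:25→18:30; 7 h 30 min
Sat: in 10:13→10:15, out 18:21→18:15; 8 h 0 min − 30 min = 7 h 30 min
Sun: in 10:31→10:30, out 21:04→21:00; 10 h 30 min − 75 min = 9 h 15 min
Total credited: 33 h 45 min.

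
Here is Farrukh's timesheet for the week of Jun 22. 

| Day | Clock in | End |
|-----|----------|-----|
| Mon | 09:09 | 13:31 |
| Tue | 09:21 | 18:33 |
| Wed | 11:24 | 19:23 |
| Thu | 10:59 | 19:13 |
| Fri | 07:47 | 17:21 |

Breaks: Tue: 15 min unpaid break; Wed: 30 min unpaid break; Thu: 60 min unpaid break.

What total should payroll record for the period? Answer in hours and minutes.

37 h 36 min

Mon: 09:09–13:31 = 4 h 22 min
Tue: 09:21–18:33 = 9 h 12 min; less 15 min break → 8 h 57 min
Wed: 11:24–19:23 = 7 h 59 min; less 30 min break → 7 h 29 min
Thu: 10:59–19:13 = 8 h 14 min; less 60 min break → 7 h 14 min
Fri: 07:47–17:21 = 9 h 34 min
Total: 4 h 22 min + 8 h 57 min + 7 h 29 min + 7 h 14 min + 9 h 34 min = 37 h 36 min.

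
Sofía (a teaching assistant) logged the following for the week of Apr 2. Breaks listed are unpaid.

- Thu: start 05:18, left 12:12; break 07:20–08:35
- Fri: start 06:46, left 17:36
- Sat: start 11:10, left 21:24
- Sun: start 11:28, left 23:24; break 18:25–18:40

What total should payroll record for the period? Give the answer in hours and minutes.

38 h 24 min

Thu: 05:18–12:12 = 6 h 54 min; less 75 min break → 5 h 39 min
Fri: 06:46–17:36 = 10 h 50 min
Sat: 11:10–21:24 = 10 h 14 min
Sun: 11:28–23:24 = 11 h 56 min; less 15 min break → 11 h 41 min
Total: 5 h 39 min + 10 h 50 min + 10 h 14 min + 11 h 41 min = 38 h 24 min.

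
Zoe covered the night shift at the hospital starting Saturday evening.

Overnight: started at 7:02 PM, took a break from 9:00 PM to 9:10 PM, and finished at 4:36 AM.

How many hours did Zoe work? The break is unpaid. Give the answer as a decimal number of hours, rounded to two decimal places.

9.40 hours

Overnight: 7:02 PM → midnight = 4 h 58 min; midnight → 4:36 AM = 4 h 36 min; span 9 h 34 min; less 10 min break → 9 h 24 min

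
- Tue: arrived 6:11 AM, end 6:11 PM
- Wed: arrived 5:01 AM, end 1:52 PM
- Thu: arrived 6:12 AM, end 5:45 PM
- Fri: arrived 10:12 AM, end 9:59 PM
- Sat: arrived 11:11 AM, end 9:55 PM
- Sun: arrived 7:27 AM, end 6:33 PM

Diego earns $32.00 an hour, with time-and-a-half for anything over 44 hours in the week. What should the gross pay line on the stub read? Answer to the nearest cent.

Tue: 6:11 AM–6:11 PM = 12 h 0 min
Wed: 5:01 AM–1:52 PM = 8 h 51 min
Thu: 6:12 AM–5:45 PM = 11 h 33 min
Fri: 10:12 AM–9:59 PM = 11 h 47 min
Sat: 11:11 AM–9:55 PM = 10 h 44 min
Sun: 7:27 AM–6:33 PM = 11 h 6 min
Total worked: 66 h 1 min = 3961 min.
Regular 44 h 0 min = 2640 min at $32.00/h; overtime 22 h 1 min = 1321 min at $48.00/h.
Pay = (2640 × $32.00 + 1321 × $48.00) ÷ 60 = $2464.80.

$2464.80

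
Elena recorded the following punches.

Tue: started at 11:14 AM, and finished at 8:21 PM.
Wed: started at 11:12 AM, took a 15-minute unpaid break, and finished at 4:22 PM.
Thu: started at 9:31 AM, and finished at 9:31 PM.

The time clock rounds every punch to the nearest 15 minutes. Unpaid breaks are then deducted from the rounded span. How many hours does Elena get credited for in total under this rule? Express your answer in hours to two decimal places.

Tue: in 11:14 AM→11:15 AM, out 8:21 PM→8:15 PM; 9 h 0 min
Wed: in 11:12 AM→11:15 AM, out 4:22 PM→4:15 PM; 5 h 0 min − 15 min = 4 h 45 min
Thu: in 9:31 AM→9:30 AM, out 9:31 PM→9:30 PM; 12 h 0 min
Total credited: 25 h 45 min.

25.75 hours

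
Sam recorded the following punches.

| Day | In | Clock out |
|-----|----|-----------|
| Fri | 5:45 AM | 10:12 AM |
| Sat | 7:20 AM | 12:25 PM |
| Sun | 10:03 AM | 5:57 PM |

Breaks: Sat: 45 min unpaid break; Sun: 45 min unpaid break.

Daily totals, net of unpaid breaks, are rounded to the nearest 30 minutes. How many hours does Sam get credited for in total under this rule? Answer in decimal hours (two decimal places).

16.00 hours

Fri: 5:45 AM–10:12 AM = 4 h 27 min → rounds to 4 h 30 min
Sat: 7:20 AM–12:25 PM = 5 h 5 min − 45 min = 4 h 20 min → rounds to 4 h 30 min
Sun: 10:03 AM–5:57 PM = 7 h 54 min − 45 min = 7 h 9 min → rounds to 7 h 0 min
Total credited: 16 h 0 min.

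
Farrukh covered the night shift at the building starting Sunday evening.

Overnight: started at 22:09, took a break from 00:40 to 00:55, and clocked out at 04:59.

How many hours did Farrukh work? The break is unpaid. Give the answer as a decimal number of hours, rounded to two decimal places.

6.58 hours

Overnight: 22:09 → midnight = 1 h 51 min; midnight → 04:59 = 4 h 59 min; span 6 h 50 min; less 15 min break → 6 h 35 min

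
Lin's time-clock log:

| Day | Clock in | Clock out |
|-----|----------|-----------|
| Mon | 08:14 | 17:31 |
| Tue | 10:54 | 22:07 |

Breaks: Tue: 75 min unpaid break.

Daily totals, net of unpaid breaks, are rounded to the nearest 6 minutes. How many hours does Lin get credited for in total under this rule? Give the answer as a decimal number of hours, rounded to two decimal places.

19.30 hours

Mon: 08:14–17:31 = 9 h 17 min → rounds to 9 h 18 min
Tue: 10:54–22:07 = 11 h 13 min − 75 min = 9 h 58 min → rounds to 10 h 0 min
Total credited: 19 h 18 min.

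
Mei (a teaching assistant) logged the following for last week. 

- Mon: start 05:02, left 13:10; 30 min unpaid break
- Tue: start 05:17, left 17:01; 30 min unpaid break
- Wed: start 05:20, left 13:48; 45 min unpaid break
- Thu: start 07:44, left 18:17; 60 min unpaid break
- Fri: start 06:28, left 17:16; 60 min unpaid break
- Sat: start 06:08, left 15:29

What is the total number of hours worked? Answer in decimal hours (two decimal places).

Mon: 05:02–13:10 = 8 h 8 min; less 30 min break → 7 h 38 min
Tue: 05:17–17:01 = 11 h 44 min; less 30 min break → 11 h 14 min
Wed: 05:20–13:48 = 8 h 28 min; less 45 min break → 7 h 43 min
Thu: 07:44–18:17 = 10 h 33 min; less 60 min break → 9 h 33 min
Fri: 06:28–17:16 = 10 h 48 min; less 60 min break → 9 h 48 min
Sat: 06:08–15:29 = 9 h 21 min
Total: 7 h 38 min + 11 h 14 min + 7 h 43 min + 9 h 33 min + 9 h 48 min + 9 h 21 min = 55 h 17 min.

55.28 hours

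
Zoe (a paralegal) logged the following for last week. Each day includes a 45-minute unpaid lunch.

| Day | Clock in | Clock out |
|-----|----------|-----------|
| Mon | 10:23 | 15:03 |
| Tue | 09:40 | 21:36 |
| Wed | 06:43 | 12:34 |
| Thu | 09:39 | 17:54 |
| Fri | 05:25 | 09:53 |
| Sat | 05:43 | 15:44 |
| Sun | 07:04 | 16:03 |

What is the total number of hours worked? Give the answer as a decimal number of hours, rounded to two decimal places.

Mon: 10:23–15:03 = 4 h 40 min; less 45 min break → 3 h 55 min
Tue: 09:40–21:36 = 11 h 56 min; less 45 min break → 11 h 11 min
Wed: 06:43–12:34 = 5 h 51 min; less 45 min break → 5 h 6 min
Thu: 09:39–17:54 = 8 h 15 min; less 45 min break → 7 h 30 min
Fri: 05:25–09:53 = 4 h 28 min; less 45 min break → 3 h 43 min
Sat: 05:43–15:44 = 10 h 1 min; less 45 min break → 9 h 16 min
Sun: 07:04–16:03 = 8 h 59 min; less 45 min break → 8 h 14 min
Total: 3 h 55 min + 11 h 11 min + 5 h 6 min + 7 h 30 min + 3 h 43 min + 9 h 16 min + 8 h 14 min = 48 h 55 min.

48.92 hours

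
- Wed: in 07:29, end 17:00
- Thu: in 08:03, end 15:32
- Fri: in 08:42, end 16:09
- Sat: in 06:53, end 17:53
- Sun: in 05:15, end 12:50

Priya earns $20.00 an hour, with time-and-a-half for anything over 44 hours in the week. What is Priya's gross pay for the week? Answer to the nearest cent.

Wed: 07:29–17:00 = 9 h 31 min
Thu: 08:03–15:32 = 7 h 29 min
Fri: 08:42–16:09 = 7 h 27 min
Sat: 06:53–17:53 = 11 h 0 min
Sun: 05:15–12:50 = 7 h 35 min
Total worked: 43 h 2 min = 2582 min.
Regular 43 h 2 min = 2582 min at $20.00/h; overtime 0 h 0 min = 0 min at $30.00/h.
Pay = (2582 × $20.00 + 0 × $30.00) ÷ 60 = $860.67.

$860.67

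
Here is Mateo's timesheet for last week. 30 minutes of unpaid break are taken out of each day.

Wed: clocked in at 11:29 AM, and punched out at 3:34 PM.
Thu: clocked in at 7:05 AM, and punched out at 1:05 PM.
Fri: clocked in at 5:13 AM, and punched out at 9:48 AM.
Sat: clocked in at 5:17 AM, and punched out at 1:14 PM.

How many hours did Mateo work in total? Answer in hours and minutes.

20 h 37 min

Wed: 11:29 AM–3:34 PM = 4 h 5 min; less 30 min break → 3 h 35 min
Thu: 7:05 AM–1:05 PM = 6 h 0 min; less 30 min break → 5 h 30 min
Fri: 5:13 AM–9:48 AM = 4 h 35 min; less 30 min break → 4 h 5 min
Sat: 5:17 AM–1:14 PM = 7 h 57 min; less 30 min break → 7 h 27 min
Total: 3 h 35 min + 5 h 30 min + 4 h 5 min + 7 h 27 min = 20 h 37 min.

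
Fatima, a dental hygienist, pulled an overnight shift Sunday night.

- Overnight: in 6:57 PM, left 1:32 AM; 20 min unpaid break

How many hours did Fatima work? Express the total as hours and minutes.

6 h 15 min

Overnight: 6:57 PM → midnight = 5 h 3 min; midnight → 1:32 AM = 1 h 32 min; span 6 h 35 min; less 20 min break → 6 h 15 min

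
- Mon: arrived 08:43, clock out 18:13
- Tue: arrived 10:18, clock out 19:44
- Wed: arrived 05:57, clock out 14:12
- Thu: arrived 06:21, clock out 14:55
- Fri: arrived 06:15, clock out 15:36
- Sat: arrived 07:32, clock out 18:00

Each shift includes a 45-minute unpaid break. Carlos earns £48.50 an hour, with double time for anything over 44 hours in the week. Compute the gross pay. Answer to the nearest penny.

Mon: 08:43–18:13 = 9 h 30 min; less 45 min break → 8 h 45 min
Tue: 10:18–19:44 = 9 h 26 min; less 45 min break → 8 h 41 min
Wed: 05:57–14:12 = 8 h 15 min; less 45 min break → 7 h 30 min
Thu: 06:21–14:55 = 8 h 34 min; less 45 min break → 7 h 49 min
Fri: 06:15–15:36 = 9 h 21 min; less 45 min break → 8 h 36 min
Sat: 07:32–18:00 = 10 h 28 min; less 45 min break → 9 h 43 min
Total worked: 51 h 4 min = 3064 min.
Regular 44 h 0 min = 2640 min at £48.50/h; overtime 7 h 4 min = 424 min at £97.00/h.
Pay = (2640 × £48.50 + 424 × £97.00) ÷ 60 = £2819.47.

£2819.47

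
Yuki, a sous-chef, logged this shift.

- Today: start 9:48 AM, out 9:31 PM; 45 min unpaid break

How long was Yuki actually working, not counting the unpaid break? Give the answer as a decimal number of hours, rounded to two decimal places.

10.97 hours

Today: 9:48 AM–9:31 PM = 11 h 43 min; less 45 min break → 10 h 58 min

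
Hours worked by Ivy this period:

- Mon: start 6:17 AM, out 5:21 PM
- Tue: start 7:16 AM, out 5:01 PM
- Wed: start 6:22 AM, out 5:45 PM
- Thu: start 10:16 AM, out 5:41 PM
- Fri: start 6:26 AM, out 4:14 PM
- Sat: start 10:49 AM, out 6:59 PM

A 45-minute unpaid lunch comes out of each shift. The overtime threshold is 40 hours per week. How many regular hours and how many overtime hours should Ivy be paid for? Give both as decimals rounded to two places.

Regular 40.00 hours, overtime 13.08 hours

Mon: 6:17 AM–5:21 PM = 11 h 4 min; less 45 min break → 10 h 19 min
Tue: 7:16 AM–5:01 PM = 9 h 45 min; less 45 min break → 9 h 0 min
Wed: 6:22 AM–5:45 PM = 11 h 23 min; less 45 min break → 10 h 38 min
Thu: 10:16 AM–5:41 PM = 7 h 25 min; less 45 min break → 6 h 40 min
Fri: 6:26 AM–4:14 PM = 9 h 48 min; less 45 min break → 9 h 3 min
Sat: 10:49 AM–6:59 PM = 8 h 10 min; less 45 min break → 7 h 25 min
Total worked: 53 h 5 min = 53.08 h.
Threshold 40 h → overtime 13 h 5 min, regular 40 h 0 min.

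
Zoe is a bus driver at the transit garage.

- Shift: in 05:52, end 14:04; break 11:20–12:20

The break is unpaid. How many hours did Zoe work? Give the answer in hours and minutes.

Shift: 05:52–14:04 = 8 h 12 min; less 60 min break → 7 h 12 min

7 h 12 min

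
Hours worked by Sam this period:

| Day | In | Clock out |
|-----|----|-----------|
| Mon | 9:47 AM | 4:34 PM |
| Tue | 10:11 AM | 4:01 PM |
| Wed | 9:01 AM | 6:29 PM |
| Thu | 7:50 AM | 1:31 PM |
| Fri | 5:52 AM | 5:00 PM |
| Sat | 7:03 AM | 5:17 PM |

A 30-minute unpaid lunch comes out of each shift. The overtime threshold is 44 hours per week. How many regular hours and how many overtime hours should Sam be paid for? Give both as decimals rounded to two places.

Regular 44.00 hours, overtime 2.13 hours

Mon: 9:47 AM–4:34 PM = 6 h 47 min; less 30 min break → 6 h 17 min
Tue: 10:11 AM–4:01 PM = 5 h 50 min; less 30 min break → 5 h 20 min
Wed: 9:01 AM–6:29 PM = 9 h 28 min; less 30 min break → 8 h 58 min
Thu: 7:50 AM–1:31 PM = 5 h 41 min; less 30 min break → 5 h 11 min
Fri: 5:52 AM–5:00 PM = 11 h 8 min; less 30 min break → 10 h 38 min
Sat: 7:03 AM–5:17 PM = 10 h 14 min; less 30 min break → 9 h 44 min
Total worked: 46 h 8 min = 46.13 h.
Threshold 44 h → overtime 2 h 8 min, regular 44 h 0 min.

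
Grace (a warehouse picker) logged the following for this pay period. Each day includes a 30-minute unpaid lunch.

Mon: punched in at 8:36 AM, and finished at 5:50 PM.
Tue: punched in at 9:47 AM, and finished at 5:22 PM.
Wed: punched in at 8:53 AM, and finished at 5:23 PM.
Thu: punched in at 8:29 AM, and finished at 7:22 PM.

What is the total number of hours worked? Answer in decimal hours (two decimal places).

Mon: 8:36 AM–5:50 PM = 9 h 14 min; less 30 min break → 8 h 44 min
Tue: 9:47 AM–5:22 PM = 7 h 35 min; less 30 min break → 7 h 5 min
Wed: 8:53 AM–5:23 PM = 8 h 30 min; less 30 min break → 8 h 0 min
Thu: 8:29 AM–7:22 PM = 10 h 53 min; less 30 min break → 10 h 23 min
Total: 8 h 44 min + 7 h 5 min + 8 h 0 min + 10 h 23 min = 34 h 12 min.

34.20 hours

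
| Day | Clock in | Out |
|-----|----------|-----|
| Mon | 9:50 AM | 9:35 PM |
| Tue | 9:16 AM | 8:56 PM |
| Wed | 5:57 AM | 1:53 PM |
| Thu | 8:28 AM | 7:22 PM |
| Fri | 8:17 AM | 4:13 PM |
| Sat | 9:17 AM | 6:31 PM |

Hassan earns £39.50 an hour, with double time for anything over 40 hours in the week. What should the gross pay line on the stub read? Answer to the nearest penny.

£3113.92

Mon: 9:50 AM–9:35 PM = 11 h 45 min
Tue: 9:16 AM–8:56 PM = 11 h 40 min
Wed: 5:57 AM–1:53 PM = 7 h 56 min
Thu: 8:28 AM–7:22 PM = 10 h 54 min
Fri: 8:17 AM–4:13 PM = 7 h 56 min
Sat: 9:17 AM–6:31 PM = 9 h 14 min
Total worked: 59 h 25 min = 3565 min.
Regular 40 h 0 min = 2400 min at £39.50/h; overtime 19 h 25 min = 1165 min at £79.00/h.
Pay = (2400 × £39.50 + 1165 × £79.00) ÷ 60 = £3113.92.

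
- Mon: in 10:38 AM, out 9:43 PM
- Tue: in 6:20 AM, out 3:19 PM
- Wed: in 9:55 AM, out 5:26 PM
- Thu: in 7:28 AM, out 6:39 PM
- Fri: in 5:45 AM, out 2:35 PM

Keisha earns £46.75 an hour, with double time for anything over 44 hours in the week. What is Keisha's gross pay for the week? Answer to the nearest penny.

£2393.60

Mon: 10:38 AM–9:43 PM = 11 h 5 min
Tue: 6:20 AM–3:19 PM = 8 h 59 min
Wed: 9:55 AM–5:26 PM = 7 h 31 min
Thu: 7:28 AM–6:39 PM = 11 h 11 min
Fri: 5:45 AM–2:35 PM = 8 h 50 min
Total worked: 47 h 36 min = 2856 min.
Regular 44 h 0 min = 2640 min at £46.75/h; overtime 3 h 36 min = 216 min at £93.50/h.
Pay = (2640 × £46.75 + 216 × £93.50) ÷ 60 = £2393.60.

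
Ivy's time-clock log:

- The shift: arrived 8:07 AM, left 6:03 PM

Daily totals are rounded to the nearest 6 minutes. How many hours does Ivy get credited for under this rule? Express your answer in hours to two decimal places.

9.90 hours

The shift: 8:07 AM–6:03 PM = 9 h 56 min → rounds to 9 h 54 min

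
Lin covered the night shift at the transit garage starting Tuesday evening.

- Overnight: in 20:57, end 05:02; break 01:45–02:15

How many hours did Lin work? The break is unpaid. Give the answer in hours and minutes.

Overnight: 20:57 → midnight = 3 h 3 min; midnight → 05:02 = 5 h 2 min; span 8 h 5 min; less 30 min break → 7 h 35 min

7 h 35 min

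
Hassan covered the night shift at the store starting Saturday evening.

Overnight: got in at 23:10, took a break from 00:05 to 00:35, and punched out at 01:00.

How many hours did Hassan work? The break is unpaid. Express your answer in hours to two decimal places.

1.33 hours

Overnight: 23:10 → midnight = 0 h 50 min; midnight → 01:00 = 1 h 0 min; span 1 h 50 min; less 30 min break → 1 h 20 min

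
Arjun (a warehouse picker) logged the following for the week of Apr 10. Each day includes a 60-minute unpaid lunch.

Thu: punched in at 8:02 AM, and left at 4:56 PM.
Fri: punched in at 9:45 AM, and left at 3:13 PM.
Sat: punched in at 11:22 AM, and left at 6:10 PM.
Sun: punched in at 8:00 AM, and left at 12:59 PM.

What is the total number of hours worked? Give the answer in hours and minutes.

Thu: 8:02 AM–4:56 PM = 8 h 54 min; less 60 min break → 7 h 54 min
Fri: 9:45 AM–3:13 PM = 5 h 28 min; less 60 min break → 4 h 28 min
Sat: 11:22 AM–6:10 PM = 6 h 48 min; less 60 min break → 5 h 48 min
Sun: 8:00 AM–12:59 PM = 4 h 59 min; less 60 min break → 3 h 59 min
Total: 7 h 54 min + 4 h 28 min + 5 h 48 min + 3 h 59 min = 22 h 9 min.

22 h 9 min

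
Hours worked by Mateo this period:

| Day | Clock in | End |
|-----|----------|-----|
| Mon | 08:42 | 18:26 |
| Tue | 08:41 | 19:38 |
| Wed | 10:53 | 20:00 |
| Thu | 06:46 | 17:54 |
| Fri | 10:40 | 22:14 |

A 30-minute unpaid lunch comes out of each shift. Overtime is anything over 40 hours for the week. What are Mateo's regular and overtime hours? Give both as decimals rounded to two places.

Regular 40.00 hours, overtime 10.00 hours

Mon: 08:42–18:26 = 9 h 44 min; less 30 min break → 9 h 14 min
Tue: 08:41–19:38 = 10 h 57 min; less 30 min break → 10 h 27 min
Wed: 10:53–20:00 = 9 h 7 min; less 30 min break → 8 h 37 min
Thu: 06:46–17:54 = 11 h 8 min; less 30 min break → 10 h 38 min
Fri: 10:40–22:14 = 11 h 34 min; less 30 min break → 11 h 4 min
Total worked: 50 h 0 min = 50.00 h.
Threshold 40 h → overtime 10 h 0 min, regular 40 h 0 min.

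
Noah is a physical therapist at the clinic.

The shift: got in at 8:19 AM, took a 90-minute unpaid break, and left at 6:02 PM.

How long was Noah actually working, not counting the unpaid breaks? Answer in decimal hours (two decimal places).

8.22 hours

The shift: 8:19 AM–6:02 PM = 9 h 43 min; less 90 min break → 8 h 13 min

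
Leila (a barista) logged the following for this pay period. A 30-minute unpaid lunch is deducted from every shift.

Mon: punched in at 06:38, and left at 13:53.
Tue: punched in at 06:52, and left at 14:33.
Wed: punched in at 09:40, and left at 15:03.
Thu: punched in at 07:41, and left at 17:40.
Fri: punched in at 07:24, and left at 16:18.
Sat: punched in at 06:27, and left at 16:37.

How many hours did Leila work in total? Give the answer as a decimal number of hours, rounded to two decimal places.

Mon: 06:38–13:53 = 7 h 15 min; less 30 min break → 6 h 45 min
Tue: 06:52–14:33 = 7 h 41 min; less 30 min break → 7 h 11 min
Wed: 09:40–15:03 = 5 h 23 min; less 30 min break → 4 h 53 min
Thu: 07:41–17:40 = 9 h 59 min; less 30 min break → 9 h 29 min
Fri: 07:24–16:18 = 8 h 54 min; less 30 min break → 8 h 24 min
Sat: 06:27–16:37 = 10 h 10 min; less 30 min break → 9 h 40 min
Total: 6 h 45 min + 7 h 11 min + 4 h 53 min + 9 h 29 min + 8 h 24 min + 9 h 40 min = 46 h 22 min.

46.37 hours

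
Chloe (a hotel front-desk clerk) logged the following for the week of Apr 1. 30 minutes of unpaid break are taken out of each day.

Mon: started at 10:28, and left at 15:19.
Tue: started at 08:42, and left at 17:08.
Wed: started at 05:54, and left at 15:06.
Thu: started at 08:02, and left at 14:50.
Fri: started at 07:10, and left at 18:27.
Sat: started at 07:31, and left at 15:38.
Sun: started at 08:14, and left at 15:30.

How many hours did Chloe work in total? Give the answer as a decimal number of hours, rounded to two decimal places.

Mon: 10:28–15:19 = 4 h 51 min; less 30 min break → 4 h 21 min
Tue: 08:42–17:08 = 8 h 26 min; less 30 min break → 7 h 56 min
Wed: 05:54–15:06 = 9 h 12 min; less 30 min break → 8 h 42 min
Thu: 08:02–14:50 = 6 h 48 min; less 30 min break → 6 h 18 min
Fri: 07:10–18:27 = 11 h 17 min; less 30 min break → 10 h 47 min
Sat: 07:31–15:38 = 8 h 7 min; less 30 min break → 7 h 37 min
Sun: 08:14–15:30 = 7 h 16 min; less 30 min break → 6 h 46 min
Total: 4 h 21 min + 7 h 56 min + 8 h 42 min + 6 h 18 min + 10 h 47 min + 7 h 37 min + 6 h 46 min = 52 h 27 min.

52.45 hours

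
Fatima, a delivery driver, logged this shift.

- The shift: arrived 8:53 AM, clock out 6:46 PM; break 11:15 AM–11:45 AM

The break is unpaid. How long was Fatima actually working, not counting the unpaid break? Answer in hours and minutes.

The shift: 8:53 AM–6:46 PM = 9 h 53 min; less 30 min break → 9 h 23 min

9 h 23 min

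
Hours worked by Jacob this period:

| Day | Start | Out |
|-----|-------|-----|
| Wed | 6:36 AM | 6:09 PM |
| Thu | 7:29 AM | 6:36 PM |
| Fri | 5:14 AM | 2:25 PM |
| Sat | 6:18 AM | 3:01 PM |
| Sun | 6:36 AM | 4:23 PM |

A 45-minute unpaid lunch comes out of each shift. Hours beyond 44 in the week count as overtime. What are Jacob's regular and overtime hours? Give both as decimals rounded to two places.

Wed: 6:36 AM–6:09 PM = 11 h 33 min; less 45 min break → 10 h 48 min
Thu: 7:29 AM–6:36 PM = 11 h 7 min; less 45 min break → 10 h 22 min
Fri: 5:14 AM–2:25 PM = 9 h 11 min; less 45 min break → 8 h 26 min
Sat: 6:18 AM–3:01 PM = 8 h 43 min; less 45 min break → 7 h 58 min
Sun: 6:36 AM–4:23 PM = 9 h 47 min; less 45 min break → 9 h 2 min
Total worked: 46 h 36 min = 46.60 h.
Threshold 44 h → overtime 2 h 36 min, regular 44 h 0 min.

Regular 44.00 hours, overtime 2.60 hours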